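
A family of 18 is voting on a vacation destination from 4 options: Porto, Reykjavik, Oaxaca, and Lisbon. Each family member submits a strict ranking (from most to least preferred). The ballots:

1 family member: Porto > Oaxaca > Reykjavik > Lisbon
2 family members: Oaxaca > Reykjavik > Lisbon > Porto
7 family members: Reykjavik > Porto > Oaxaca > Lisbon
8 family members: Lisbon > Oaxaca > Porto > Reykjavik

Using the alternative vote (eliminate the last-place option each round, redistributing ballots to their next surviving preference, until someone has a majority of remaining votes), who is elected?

Round 1: Porto 1, Reykjavik 7, Oaxaca 2, Lisbon 8. Eliminate Porto.
Round 2: Reykjavik 7, Oaxaca 3, Lisbon 8. Eliminate Oaxaca.
Round 3: Reykjavik 10, Lisbon 8. Reykjavik has a majority.

Reykjavik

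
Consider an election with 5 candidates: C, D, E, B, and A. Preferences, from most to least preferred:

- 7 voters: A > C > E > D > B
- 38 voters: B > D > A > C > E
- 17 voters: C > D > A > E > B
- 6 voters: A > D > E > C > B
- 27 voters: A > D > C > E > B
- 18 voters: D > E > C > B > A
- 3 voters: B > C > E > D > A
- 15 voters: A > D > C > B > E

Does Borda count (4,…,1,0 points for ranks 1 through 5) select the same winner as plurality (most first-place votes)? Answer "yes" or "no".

no

Borda — scores: C 262, D 391, E 130, B 197, A 330. Winner: D.
Plurality — first-place votes: C 17, D 18, E 0, B 41, A 55. Winner: A.
The two methods disagree.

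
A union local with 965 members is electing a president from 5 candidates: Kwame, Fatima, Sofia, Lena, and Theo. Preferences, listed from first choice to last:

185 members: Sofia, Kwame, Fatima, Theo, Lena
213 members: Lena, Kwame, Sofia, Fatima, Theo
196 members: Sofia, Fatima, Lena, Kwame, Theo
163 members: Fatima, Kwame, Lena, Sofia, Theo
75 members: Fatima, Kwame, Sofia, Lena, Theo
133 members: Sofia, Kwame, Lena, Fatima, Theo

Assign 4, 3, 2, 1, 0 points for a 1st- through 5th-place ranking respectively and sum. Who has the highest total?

Sofia

Kwame: 185·3 + 213·3 + 196·1 + 163·3 + 75·3 + 133·3 = 2503
Fatima: 185·2 + 213·1 + 196·3 + 163·4 + 75·4 + 133·1 = 2256
Sofia: 185·4 + 213·2 + 196·4 + 163·1 + 75·2 + 133·4 = 2795
Lena: 185·0 + 213·4 + 196·2 + 163·2 + 75·1 + 133·2 = 1911
Theo: 185·1 + 213·0 + 196·0 + 163·0 + 75·0 + 133·0 = 185
Sofia has the highest Borda score (2795).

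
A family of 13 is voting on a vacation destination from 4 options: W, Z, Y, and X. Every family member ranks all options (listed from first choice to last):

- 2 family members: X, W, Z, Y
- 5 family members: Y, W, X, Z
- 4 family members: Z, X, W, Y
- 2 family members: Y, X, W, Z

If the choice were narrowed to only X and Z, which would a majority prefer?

X

Voters preferring X to Z: 9; preferring Z to X: 4.
X wins the head-to-head.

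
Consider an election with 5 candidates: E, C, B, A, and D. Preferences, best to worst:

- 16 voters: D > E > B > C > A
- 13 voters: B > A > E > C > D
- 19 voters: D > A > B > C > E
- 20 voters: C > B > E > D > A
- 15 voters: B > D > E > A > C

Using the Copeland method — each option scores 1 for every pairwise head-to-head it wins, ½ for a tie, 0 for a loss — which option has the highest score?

E: beats C and A; loses to B and D → score 2.
C: loses to E, B, A, and D → score 0.
B: beats E, C, A, and D → score 4.
A: beats C; loses to E, B, and D → score 1.
D: beats E, C, and A; loses to B → score 3.
B has the best pairwise record.

B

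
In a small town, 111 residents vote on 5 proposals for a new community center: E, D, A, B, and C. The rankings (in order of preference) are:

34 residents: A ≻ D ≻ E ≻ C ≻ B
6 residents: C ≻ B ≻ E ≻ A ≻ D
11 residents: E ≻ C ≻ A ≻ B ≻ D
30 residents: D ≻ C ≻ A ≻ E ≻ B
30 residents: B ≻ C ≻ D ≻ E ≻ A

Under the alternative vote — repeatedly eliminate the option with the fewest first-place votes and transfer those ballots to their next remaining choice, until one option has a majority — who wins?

A

Round 1: E 11, D 30, A 34, B 30, C 6. Eliminate C.
Round 2: E 11, D 30, A 34, B 36. Eliminate E.
Round 3: D 30, A 45, B 36. Eliminate D.
Round 4: A 75, B 36. A has a majority.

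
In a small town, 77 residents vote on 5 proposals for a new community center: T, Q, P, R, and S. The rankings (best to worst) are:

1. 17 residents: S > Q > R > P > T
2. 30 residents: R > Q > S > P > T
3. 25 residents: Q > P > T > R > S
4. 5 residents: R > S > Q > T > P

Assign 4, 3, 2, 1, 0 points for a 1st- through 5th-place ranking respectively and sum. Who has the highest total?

Q

T: 17·0 + 30·0 + 25·2 + 5·1 = 55
Q: 17·3 + 30·3 + 25·4 + 5·2 = 251
P: 17·1 + 30·1 + 25·3 + 5·0 = 122
R: 17·2 + 30·4 + 25·1 + 5·4 = 199
S: 17·4 + 30·2 + 25·0 + 5·3 = 143
Q has the highest Borda score (251).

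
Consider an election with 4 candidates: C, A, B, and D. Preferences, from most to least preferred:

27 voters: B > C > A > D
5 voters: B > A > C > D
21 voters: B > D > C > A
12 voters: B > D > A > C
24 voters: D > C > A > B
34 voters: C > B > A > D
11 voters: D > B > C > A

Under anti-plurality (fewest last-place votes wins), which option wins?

C

Last-place votes: C 12, A 32, B 24, D 66.
C is ranked last by the fewest voters, so C wins.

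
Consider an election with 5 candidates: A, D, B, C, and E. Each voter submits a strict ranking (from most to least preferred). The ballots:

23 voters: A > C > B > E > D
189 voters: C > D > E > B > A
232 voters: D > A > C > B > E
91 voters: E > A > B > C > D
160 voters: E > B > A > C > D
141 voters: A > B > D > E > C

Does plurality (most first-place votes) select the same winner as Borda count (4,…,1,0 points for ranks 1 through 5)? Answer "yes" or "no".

Plurality — first-place votes: A 164, D 232, B 0, C 189, E 251. Winner: E.
Borda — scores: A 1945, D 1777, B 1552, C 1540, E 1546. Winner: A.
The two methods disagree.

no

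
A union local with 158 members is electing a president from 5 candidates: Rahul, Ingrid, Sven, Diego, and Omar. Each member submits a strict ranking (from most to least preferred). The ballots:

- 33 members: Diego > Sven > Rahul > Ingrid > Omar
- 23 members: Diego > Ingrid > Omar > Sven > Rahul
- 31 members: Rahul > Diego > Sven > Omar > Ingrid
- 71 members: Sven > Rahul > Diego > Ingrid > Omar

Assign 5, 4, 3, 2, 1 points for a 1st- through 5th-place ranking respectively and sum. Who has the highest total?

Sven

Rahul: 33·3 + 23·1 + 31·5 + 71·4 = 561
Ingrid: 33·2 + 23·4 + 31·1 + 71·2 = 331
Sven: 33·4 + 23·2 + 31·3 + 71·5 = 626
Diego: 33·5 + 23·5 + 31·4 + 71·3 = 617
Omar: 33·1 + 23·3 + 31·2 + 71·1 = 235
Sven has the highest Borda score (626).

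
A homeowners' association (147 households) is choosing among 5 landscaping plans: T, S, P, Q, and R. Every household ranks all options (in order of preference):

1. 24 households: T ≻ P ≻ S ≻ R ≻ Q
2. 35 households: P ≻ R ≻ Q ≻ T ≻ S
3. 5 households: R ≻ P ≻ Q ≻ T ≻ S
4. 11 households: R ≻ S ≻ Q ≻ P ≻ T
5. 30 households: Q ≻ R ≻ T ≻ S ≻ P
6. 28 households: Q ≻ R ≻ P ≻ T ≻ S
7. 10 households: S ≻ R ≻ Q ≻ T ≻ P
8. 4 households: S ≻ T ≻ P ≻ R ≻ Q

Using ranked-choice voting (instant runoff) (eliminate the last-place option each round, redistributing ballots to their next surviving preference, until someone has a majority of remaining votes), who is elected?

Round 1: T 24, S 14, P 35, Q 58, R 16. Eliminate S.
Round 2: T 28, P 35, Q 58, R 26. Eliminate R.
Round 3: T 28, P 40, Q 79. Q has a majority.

Q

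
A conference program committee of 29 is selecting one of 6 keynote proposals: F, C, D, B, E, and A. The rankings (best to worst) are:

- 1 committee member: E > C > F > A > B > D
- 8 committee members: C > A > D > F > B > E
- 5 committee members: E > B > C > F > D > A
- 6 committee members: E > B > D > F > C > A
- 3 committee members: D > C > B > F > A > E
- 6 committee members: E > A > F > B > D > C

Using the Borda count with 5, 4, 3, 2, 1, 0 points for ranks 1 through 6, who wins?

E

F: 1·3 + 8·2 + 5·2 + 6·2 + 3·2 + 6·3 = 65
C: 1·4 + 8·5 + 5·3 + 6·1 + 3·4 + 6·0 = 77
D: 1·0 + 8·3 + 5·1 + 6·3 + 3·5 + 6·1 = 68
B: 1·1 + 8·1 + 5·4 + 6·4 + 3·3 + 6·2 = 74
E: 1·5 + 8·0 + 5·5 + 6·5 + 3·0 + 6·5 = 90
A: 1·2 + 8·4 + 5·0 + 6·0 + 3·1 + 6·4 = 61
E has the highest Borda score (90).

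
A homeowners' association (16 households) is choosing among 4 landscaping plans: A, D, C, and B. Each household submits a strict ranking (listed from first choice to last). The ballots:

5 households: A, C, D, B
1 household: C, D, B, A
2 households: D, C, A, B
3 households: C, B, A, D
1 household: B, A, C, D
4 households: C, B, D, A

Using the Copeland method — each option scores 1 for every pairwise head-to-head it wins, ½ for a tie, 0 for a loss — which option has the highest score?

C

A: beats D; loses to C and B → score 1.
D: ties B; loses to A and C → score 0.5.
C: beats A, D, and B → score 3.
B: beats A; ties D; loses to C → score 1.5.
C has the best pairwise record.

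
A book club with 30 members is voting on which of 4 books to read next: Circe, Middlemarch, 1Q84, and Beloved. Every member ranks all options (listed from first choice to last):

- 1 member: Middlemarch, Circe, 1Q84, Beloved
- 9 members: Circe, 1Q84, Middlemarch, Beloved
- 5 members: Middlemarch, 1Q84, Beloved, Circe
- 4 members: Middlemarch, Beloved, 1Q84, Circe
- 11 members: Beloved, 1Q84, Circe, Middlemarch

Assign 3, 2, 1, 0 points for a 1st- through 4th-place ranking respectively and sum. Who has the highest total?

Circe: 1·2 + 9·3 + 5·0 + 4·0 + 11·1 = 40
Middlemarch: 1·3 + 9·1 + 5·3 + 4·3 + 11·0 = 39
1Q84: 1·1 + 9·2 + 5·2 + 4·1 + 11·2 = 55
Beloved: 1·0 + 9·0 + 5·1 + 4·2 + 11·3 = 46
1Q84 has the highest Borda score (55).

1Q84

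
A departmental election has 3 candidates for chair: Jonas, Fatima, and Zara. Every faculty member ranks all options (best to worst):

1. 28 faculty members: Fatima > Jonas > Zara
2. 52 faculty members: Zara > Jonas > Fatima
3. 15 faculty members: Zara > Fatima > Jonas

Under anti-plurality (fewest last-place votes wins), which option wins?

Jonas

Last-place votes: Jonas 15, Fatima 52, Zara 28.
Jonas is ranked last by the fewest voters, so Jonas wins.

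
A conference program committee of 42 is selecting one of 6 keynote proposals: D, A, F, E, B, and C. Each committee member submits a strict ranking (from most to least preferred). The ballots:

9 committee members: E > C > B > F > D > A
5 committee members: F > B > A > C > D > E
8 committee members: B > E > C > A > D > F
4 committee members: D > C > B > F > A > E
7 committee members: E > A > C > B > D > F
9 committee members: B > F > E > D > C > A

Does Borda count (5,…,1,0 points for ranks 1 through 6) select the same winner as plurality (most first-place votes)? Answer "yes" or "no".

Borda — scores: D 67, A 63, F 87, E 139, B 158, C 116. Winner: B.
Plurality — first-place votes: D 4, A 0, F 5, E 16, B 17, C 0. Winner: B.
The two methods agree.

yes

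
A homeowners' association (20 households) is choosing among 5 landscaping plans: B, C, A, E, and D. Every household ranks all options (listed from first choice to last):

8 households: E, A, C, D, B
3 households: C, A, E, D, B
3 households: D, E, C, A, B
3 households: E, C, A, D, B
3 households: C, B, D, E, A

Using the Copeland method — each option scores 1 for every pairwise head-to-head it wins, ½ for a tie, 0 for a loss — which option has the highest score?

E

B: loses to C, A, E, and D → score 0.
C: beats B, A, and D; loses to E → score 3.
A: beats B and D; loses to C and E → score 2.
E: beats B, C, A, and D → score 4.
D: beats B; loses to C, A, and E → score 1.
E has the best pairwise record.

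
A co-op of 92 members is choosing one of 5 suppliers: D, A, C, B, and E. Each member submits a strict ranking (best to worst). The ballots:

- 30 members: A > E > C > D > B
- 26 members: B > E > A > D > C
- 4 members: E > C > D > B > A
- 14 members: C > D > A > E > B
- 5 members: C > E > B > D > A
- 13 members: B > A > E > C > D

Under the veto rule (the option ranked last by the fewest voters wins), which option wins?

E

Last-place votes: D 13, A 9, C 26, B 44, E 0.
E is ranked last by the fewest voters, so E wins.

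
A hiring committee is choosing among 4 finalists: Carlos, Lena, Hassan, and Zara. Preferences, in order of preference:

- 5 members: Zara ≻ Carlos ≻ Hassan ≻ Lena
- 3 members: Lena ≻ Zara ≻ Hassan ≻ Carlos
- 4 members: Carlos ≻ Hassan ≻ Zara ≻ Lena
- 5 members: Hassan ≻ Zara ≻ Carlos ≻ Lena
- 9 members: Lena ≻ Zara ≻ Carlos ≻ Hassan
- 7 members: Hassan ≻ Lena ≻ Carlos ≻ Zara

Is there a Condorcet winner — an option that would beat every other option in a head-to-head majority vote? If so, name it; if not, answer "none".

none

Checking pairwise contests:
Lena beats Carlos 19–14.
Hassan beats Lena 21–12.
Carlos beats Hassan 18–15.
Lena beats Zara 19–14.
Every option loses at least one head-to-head, so there is no Condorcet winner.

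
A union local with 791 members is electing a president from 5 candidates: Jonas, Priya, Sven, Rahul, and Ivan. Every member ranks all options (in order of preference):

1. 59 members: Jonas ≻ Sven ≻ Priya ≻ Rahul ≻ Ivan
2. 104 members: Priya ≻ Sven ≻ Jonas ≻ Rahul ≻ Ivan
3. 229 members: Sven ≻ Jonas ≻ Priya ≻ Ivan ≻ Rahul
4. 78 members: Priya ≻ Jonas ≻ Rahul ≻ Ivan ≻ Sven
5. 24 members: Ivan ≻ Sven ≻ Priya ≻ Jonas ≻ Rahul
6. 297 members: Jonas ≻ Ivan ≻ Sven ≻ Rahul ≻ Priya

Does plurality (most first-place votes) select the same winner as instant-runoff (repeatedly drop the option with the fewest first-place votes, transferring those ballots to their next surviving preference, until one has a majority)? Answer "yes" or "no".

yes

Plurality — first-place votes: Jonas 356, Priya 182, Sven 229, Rahul 0, Ivan 24. Winner: Jonas.
Instant-runoff — R1 Jonas 356, Priya 182, Sven 229, Rahul 0, Ivan 24 (Rahul out); R2 Jonas 356, Priya 182, Sven 229, Ivan 24 (Ivan out); R3 Jonas 356, Priya 182, Sven 253 (Priya out); R4 Jonas 434, Sven 357 (Jonas winner). Winner: Jonas.
The two methods agree.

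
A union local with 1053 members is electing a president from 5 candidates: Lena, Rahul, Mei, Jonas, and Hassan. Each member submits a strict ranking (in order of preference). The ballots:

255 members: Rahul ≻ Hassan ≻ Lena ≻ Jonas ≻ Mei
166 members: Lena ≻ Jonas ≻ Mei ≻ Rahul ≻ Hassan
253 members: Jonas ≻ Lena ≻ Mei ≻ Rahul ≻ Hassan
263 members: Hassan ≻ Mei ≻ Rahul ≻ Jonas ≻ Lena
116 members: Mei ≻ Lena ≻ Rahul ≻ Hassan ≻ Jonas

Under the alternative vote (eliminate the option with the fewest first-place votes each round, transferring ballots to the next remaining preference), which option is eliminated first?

Mei

Round 1: Lena 166, Rahul 255, Mei 116, Jonas 253, Hassan 263. Eliminate Mei.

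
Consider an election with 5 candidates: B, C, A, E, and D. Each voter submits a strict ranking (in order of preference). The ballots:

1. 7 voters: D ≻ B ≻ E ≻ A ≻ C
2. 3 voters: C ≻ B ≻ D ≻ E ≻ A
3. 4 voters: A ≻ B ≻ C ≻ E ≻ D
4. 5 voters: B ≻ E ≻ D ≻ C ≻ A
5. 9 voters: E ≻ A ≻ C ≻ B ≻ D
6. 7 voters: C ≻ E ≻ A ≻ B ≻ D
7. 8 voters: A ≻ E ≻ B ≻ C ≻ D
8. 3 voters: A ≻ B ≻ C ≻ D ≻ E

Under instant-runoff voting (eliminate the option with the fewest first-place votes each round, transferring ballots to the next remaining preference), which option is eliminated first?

B

Round 1: B 5, C 10, A 15, E 9, D 7. Eliminate B.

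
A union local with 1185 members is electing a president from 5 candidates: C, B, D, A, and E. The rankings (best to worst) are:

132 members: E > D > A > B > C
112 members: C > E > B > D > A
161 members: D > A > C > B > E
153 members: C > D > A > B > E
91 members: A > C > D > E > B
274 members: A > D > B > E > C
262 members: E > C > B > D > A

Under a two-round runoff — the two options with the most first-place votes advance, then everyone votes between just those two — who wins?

A

Round 1 first-place votes: C 265, B 0, D 161, A 365, E 394.
E and A advance.
Runoff: E is preferred to A by 506 voters; A by 679.
A wins the runoff.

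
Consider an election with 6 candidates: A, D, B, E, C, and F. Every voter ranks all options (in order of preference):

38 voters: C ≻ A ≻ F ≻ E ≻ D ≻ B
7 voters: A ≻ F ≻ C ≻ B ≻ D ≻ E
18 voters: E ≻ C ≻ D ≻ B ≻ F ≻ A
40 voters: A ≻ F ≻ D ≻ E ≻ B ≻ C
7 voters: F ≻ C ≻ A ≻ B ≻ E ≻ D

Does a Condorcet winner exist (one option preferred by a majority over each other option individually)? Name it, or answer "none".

none

Checking pairwise contests:
C beats A 63–47.
A beats D 92–18.
A beats B 92–18.
A beats E 92–18.
E beats C 58–52.
A beats F 85–25.
Every option loses at least one head-to-head, so there is no Condorcet winner.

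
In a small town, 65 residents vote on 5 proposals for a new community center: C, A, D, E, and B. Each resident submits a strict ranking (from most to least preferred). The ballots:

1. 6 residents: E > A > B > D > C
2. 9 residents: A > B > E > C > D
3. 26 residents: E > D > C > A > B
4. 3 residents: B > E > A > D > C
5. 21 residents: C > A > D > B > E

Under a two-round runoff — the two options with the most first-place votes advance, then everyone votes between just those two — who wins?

Round 1 first-place votes: C 21, A 9, D 0, E 32, B 3.
E and C advance.
Runoff: E is preferred to C by 44 voters; C by 21.
E wins the runoff.

E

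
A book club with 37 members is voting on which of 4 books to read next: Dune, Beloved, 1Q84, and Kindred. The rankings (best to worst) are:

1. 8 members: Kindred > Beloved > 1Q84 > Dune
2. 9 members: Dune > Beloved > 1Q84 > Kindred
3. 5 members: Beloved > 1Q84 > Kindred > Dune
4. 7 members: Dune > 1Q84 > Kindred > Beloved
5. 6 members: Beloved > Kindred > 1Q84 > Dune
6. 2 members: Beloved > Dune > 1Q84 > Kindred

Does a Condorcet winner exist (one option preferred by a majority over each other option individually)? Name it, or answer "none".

Beloved vs Dune: 21–16 for Beloved.
Beloved vs 1Q84: 30–7 for Beloved.
Beloved vs Kindred: 22–15 for Beloved.
Beloved beats every other option head-to-head.

Beloved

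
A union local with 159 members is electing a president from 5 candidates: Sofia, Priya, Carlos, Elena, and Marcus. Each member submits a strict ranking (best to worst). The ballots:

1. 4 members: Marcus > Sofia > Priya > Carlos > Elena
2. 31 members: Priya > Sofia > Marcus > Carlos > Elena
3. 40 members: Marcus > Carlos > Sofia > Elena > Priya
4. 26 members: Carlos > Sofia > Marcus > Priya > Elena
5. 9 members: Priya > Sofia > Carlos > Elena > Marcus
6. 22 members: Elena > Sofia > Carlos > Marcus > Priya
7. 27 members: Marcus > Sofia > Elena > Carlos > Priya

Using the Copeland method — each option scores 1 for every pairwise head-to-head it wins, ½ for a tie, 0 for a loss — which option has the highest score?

Sofia: beats Priya, Carlos, Elena, and Marcus → score 4.
Priya: loses to Sofia, Carlos, Elena, and Marcus → score 0.
Carlos: beats Priya and Elena; loses to Sofia and Marcus → score 2.
Elena: beats Priya; loses to Sofia, Carlos, and Marcus → score 1.
Marcus: beats Priya, Carlos, and Elena; loses to Sofia → score 3.
Sofia has the best pairwise record.

Sofia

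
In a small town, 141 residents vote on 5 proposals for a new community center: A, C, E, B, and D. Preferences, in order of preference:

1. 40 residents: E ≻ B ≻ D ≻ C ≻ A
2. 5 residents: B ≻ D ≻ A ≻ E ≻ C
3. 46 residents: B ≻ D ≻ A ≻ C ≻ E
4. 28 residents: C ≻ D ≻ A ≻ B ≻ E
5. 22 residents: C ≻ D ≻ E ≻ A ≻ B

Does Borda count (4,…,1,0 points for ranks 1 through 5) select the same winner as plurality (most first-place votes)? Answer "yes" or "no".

no

Borda — scores: A 180, C 286, E 209, B 352, D 383. Winner: D.
Plurality — first-place votes: A 0, C 50, E 40, B 51, D 0. Winner: B.
The two methods disagree.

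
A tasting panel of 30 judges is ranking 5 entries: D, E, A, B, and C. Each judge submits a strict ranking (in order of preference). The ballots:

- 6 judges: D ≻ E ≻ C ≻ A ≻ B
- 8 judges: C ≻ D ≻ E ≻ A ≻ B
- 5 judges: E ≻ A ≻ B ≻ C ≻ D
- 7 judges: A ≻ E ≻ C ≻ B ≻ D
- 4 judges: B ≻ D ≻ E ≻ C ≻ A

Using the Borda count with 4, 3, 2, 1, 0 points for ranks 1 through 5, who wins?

D: 6·4 + 8·3 + 5·0 + 7·0 + 4·3 = 60
E: 6·3 + 8·2 + 5·4 + 7·3 + 4·2 = 83
A: 6·1 + 8·1 + 5·3 + 7·4 + 4·0 = 57
B: 6·0 + 8·0 + 5·2 + 7·1 + 4·4 = 33
C: 6·2 + 8·4 + 5·1 + 7·2 + 4·1 = 67
E has the highest Borda score (83).

E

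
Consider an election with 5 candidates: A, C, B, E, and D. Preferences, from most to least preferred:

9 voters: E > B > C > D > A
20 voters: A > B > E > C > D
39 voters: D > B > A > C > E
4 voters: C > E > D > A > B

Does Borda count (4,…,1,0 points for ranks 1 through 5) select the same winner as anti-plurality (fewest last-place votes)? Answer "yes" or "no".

Borda — scores: A 162, C 93, B 204, E 88, D 173. Winner: B.
Anti-plurality — last-place votes: A 9, C 0, B 4, E 39, D 20. Winner: C.
The two methods disagree.

no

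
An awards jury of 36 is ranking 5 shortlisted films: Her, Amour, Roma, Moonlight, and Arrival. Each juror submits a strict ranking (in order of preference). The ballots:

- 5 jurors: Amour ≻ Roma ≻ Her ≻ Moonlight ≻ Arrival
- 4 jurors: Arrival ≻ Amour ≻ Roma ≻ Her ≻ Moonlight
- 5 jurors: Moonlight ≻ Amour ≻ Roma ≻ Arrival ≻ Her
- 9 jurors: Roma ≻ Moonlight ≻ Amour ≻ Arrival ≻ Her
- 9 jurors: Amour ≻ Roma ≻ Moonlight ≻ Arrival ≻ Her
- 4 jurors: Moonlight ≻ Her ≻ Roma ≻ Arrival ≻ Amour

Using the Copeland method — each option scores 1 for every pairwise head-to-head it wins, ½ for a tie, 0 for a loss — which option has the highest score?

Amour

Her: loses to Amour, Roma, Moonlight, and Arrival → score 0.
Amour: beats Her, Roma, and Arrival; ties Moonlight → score 3.5.
Roma: beats Her, Moonlight, and Arrival; loses to Amour → score 3.
Moonlight: beats Her and Arrival; ties Amour; loses to Roma → score 2.5.
Arrival: beats Her; loses to Amour, Roma, and Moonlight → score 1.
Amour has the best pairwise record.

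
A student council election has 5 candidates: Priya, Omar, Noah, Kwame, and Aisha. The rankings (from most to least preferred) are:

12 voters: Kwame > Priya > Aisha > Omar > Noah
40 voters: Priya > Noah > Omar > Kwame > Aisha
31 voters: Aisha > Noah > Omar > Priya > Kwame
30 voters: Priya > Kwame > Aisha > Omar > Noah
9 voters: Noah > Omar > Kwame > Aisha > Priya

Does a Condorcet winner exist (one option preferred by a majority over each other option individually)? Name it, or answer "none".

Priya

Priya vs Omar: 82–40 for Priya.
Priya vs Noah: 82–40 for Priya.
Priya vs Kwame: 101–21 for Priya.
Priya vs Aisha: 82–40 for Priya.
Priya beats every other option head-to-head.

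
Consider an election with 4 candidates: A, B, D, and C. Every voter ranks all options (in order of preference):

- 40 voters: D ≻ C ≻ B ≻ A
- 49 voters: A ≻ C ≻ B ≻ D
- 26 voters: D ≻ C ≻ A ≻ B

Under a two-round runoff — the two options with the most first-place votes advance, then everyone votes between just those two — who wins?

D

Round 1 first-place votes: A 49, B 0, D 66, C 0.
D and A advance.
Runoff: D is preferred to A by 66 voters; A by 49.
D wins the runoff.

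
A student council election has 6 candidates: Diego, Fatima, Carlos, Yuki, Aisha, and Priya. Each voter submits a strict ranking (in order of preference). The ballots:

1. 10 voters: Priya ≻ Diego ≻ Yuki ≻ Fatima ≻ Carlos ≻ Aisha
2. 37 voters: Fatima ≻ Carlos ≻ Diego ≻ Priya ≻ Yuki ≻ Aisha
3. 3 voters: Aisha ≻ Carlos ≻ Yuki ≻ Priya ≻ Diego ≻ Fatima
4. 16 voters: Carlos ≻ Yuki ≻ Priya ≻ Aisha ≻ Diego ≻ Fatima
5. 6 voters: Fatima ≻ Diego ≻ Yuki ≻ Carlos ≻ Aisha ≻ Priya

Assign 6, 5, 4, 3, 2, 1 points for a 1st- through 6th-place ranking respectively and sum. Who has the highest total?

Diego: 10·5 + 37·4 + 3·2 + 16·2 + 6·5 = 266
Fatima: 10·3 + 37·6 + 3·1 + 16·1 + 6·6 = 307
Carlos: 10·2 + 37·5 + 3·5 + 16·6 + 6·3 = 334
Yuki: 10·4 + 37·2 + 3·4 + 16·5 + 6·4 = 230
Aisha: 10·1 + 37·1 + 3·6 + 16·3 + 6·2 = 125
Priya: 10·6 + 37·3 + 3·3 + 16·4 + 6·1 = 250
Carlos has the highest Borda score (334).

Carlos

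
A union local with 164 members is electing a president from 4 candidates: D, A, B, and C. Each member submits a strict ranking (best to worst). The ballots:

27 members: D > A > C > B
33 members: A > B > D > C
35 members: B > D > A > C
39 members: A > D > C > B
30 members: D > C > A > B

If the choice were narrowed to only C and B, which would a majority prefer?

Voters preferring C to B: 96; preferring B to C: 68.
C wins the head-to-head.

C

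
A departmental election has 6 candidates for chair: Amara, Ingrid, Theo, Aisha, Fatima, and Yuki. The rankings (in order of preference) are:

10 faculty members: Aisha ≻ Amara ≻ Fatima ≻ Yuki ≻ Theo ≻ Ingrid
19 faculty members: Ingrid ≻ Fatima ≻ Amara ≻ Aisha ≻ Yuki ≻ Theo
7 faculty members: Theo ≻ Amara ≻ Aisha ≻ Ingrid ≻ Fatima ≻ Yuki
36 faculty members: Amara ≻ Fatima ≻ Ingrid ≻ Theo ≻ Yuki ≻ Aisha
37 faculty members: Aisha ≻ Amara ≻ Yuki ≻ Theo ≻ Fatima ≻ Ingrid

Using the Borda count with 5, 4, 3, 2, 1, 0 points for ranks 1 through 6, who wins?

Amara

Amara: 10·4 + 19·3 + 7·4 + 36·5 + 37·4 = 453
Ingrid: 10·0 + 19·5 + 7·2 + 36·3 + 37·0 = 217
Theo: 10·1 + 19·0 + 7·5 + 36·2 + 37·2 = 191
Aisha: 10·5 + 19·2 + 7·3 + 36·0 + 37·5 = 294
Fatima: 10·3 + 19·4 + 7·1 + 36·4 + 37·1 = 294
Yuki: 10·2 + 19·1 + 7·0 + 36·1 + 37·3 = 186
Amara has the highest Borda score (453).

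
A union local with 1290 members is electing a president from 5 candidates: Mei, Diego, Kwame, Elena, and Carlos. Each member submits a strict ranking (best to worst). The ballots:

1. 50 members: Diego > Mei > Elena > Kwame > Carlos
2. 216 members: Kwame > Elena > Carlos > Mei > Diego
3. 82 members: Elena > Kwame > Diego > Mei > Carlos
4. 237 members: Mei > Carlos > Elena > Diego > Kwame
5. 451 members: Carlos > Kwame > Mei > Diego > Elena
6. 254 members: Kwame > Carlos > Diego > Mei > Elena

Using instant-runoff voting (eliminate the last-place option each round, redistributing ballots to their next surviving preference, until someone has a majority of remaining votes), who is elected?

Round 1: Mei 237, Diego 50, Kwame 470, Elena 82, Carlos 451. Eliminate Diego.
Round 2: Mei 287, Kwame 470, Elena 82, Carlos 451. Eliminate Elena.
Round 3: Mei 287, Kwame 552, Carlos 451. Eliminate Mei.
Round 4: Kwame 602, Carlos 688. Carlos has a majority.

Carlos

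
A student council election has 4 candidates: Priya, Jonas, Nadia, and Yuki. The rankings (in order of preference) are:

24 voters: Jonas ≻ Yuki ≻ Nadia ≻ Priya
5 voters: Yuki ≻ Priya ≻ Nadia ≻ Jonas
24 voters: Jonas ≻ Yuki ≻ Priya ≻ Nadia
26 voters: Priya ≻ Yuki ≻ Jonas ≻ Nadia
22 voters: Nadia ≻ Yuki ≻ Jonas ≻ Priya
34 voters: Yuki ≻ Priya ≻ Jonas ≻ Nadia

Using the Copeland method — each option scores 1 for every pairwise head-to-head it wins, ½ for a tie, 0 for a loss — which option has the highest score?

Priya: beats Nadia; loses to Jonas and Yuki → score 1.
Jonas: beats Priya and Nadia; loses to Yuki → score 2.
Nadia: loses to Priya, Jonas, and Yuki → score 0.
Yuki: beats Priya, Jonas, and Nadia → score 3.
Yuki has the best pairwise record.

Yuki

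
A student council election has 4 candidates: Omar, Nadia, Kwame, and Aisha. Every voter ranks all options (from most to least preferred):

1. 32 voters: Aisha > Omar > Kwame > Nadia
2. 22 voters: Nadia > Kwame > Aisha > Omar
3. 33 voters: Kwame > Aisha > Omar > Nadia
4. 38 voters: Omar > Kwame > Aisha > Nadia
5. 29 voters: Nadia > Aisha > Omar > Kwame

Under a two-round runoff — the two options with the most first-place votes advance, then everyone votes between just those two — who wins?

Omar

Round 1 first-place votes: Omar 38, Nadia 51, Kwame 33, Aisha 32.
Nadia and Omar advance.
Runoff: Nadia is preferred to Omar by 51 voters; Omar by 103.
Omar wins the runoff.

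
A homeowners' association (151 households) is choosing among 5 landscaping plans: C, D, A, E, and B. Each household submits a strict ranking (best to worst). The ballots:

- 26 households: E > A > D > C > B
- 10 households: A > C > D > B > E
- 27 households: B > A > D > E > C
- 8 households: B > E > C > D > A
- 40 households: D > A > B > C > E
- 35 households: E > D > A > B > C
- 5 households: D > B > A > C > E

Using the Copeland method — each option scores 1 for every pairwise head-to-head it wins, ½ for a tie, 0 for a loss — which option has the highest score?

C: loses to D, A, E, and B → score 0.
D: beats C, A, E, and B → score 4.
A: beats C, E, and B; loses to D → score 3.
E: beats C; loses to D, A, and B → score 1.
B: beats C and E; loses to D and A → score 2.
D has the best pairwise record.

D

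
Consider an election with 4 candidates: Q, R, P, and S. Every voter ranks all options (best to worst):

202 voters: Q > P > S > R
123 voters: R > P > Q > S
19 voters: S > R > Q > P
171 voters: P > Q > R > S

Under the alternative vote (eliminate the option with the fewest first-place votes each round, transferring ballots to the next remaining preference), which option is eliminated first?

Round 1: Q 202, R 123, P 171, S 19. Eliminate S.

S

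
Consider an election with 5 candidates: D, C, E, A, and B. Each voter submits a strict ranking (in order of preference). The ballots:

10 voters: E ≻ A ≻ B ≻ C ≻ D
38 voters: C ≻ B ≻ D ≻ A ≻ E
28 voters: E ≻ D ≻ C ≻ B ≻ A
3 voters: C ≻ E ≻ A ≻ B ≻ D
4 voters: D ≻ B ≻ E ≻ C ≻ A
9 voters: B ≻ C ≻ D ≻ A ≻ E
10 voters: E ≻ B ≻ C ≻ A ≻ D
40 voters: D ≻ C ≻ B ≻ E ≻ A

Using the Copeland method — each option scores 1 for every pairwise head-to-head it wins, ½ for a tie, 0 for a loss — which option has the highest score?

D: beats C, E, A, and B → score 4.
C: beats E, A, and B; loses to D → score 3.
E: beats A; loses to D, C, and B → score 1.
A: loses to D, C, E, and B → score 0.
B: beats E and A; loses to D and C → score 2.
D has the best pairwise record.

D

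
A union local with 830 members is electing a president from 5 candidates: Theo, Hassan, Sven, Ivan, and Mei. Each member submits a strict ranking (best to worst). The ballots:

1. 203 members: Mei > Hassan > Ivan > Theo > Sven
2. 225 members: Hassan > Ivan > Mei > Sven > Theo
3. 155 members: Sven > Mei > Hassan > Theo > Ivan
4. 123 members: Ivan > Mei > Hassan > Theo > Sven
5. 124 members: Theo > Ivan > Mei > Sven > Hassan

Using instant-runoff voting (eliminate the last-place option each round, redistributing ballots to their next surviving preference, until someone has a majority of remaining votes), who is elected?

Mei

Round 1: Theo 124, Hassan 225, Sven 155, Ivan 123, Mei 203. Eliminate Ivan.
Round 2: Theo 124, Hassan 225, Sven 155, Mei 326. Eliminate Theo.
Round 3: Hassan 225, Sven 155, Mei 450. Mei has a majority.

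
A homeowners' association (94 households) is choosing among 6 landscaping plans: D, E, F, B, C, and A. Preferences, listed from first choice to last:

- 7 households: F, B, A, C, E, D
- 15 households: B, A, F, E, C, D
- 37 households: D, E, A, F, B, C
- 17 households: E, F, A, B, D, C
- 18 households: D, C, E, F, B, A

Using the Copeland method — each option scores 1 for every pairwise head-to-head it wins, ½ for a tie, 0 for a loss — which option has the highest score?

D

D: beats E, F, B, C, and A → score 5.
E: beats F, B, C, and A; loses to D → score 4.
F: beats B and C; loses to D, E, and A → score 2.
B: beats C; loses to D, E, F, and A → score 1.
C: loses to D, E, F, B, and A → score 0.
A: beats F, B, and C; loses to D and E → score 3.
D has the best pairwise record.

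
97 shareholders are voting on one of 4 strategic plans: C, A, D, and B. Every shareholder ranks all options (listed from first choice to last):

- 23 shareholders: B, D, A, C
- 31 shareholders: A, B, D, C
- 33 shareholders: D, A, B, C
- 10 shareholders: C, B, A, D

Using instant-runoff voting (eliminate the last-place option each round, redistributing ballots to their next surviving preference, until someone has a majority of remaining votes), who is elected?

Round 1: C 10, A 31, D 33, B 23. Eliminate C.
Round 2: A 31, D 33, B 33. Eliminate A.
Round 3: D 33, B 64. B has a majority.

B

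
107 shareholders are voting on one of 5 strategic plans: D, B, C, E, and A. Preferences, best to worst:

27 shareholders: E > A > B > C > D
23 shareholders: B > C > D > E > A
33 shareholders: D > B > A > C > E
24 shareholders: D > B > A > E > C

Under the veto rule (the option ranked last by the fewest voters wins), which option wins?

B

Last-place votes: D 27, B 0, C 24, E 33, A 23.
B is ranked last by the fewest voters, so B wins.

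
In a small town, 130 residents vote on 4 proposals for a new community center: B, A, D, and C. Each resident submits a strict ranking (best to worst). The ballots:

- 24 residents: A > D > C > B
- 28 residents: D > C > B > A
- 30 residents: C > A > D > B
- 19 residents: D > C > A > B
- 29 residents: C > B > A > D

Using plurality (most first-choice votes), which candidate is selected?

C

First-place votes: B 0, A 24, D 47, C 59.
C has the most first-place votes.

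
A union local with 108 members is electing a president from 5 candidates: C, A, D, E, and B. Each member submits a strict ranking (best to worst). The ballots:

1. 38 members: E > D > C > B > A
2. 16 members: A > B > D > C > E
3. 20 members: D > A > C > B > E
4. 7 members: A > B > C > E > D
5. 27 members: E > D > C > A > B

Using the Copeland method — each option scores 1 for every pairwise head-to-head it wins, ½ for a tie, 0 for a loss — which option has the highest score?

E

C: beats A and B; loses to D and E → score 2.
A: beats B; loses to C, D, and E → score 1.
D: beats C, A, and B; loses to E → score 3.
E: beats C, A, D, and B → score 4.
B: loses to C, A, D, and E → score 0.
E has the best pairwise record.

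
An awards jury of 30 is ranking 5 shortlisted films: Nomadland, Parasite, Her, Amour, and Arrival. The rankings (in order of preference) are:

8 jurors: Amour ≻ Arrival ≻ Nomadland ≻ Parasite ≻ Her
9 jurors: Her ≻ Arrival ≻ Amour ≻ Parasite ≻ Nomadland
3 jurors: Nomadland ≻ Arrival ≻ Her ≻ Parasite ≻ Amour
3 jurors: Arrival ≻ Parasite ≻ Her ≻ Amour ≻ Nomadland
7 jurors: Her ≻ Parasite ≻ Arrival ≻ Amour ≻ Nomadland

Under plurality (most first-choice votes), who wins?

Her

First-place votes: Nomadland 3, Parasite 0, Her 16, Amour 8, Arrival 3.
Her has the most first-place votes.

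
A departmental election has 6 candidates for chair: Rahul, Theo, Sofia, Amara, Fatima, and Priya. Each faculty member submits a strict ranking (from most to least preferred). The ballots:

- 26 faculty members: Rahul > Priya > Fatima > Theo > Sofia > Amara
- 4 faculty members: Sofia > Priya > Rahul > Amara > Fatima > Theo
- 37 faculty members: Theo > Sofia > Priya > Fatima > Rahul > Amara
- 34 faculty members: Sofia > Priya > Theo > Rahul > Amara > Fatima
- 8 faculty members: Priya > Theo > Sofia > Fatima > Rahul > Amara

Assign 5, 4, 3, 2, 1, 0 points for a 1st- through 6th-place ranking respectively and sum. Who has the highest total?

Rahul: 26·5 + 4·3 + 37·1 + 34·2 + 8·1 = 255
Theo: 26·2 + 4·0 + 37·5 + 34·3 + 8·4 = 371
Sofia: 26·1 + 4·5 + 37·4 + 34·5 + 8·3 = 388
Amara: 26·0 + 4·2 + 37·0 + 34·1 + 8·0 = 42
Fatima: 26·3 + 4·1 + 37·2 + 34·0 + 8·2 = 172
Priya: 26·4 + 4·4 + 37·3 + 34·4 + 8·5 = 407
Priya has the highest Borda score (407).

Priya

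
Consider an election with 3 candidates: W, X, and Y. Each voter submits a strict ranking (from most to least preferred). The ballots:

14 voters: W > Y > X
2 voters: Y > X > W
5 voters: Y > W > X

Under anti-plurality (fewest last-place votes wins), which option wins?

Y

Last-place votes: W 2, X 19, Y 0.
Y is ranked last by the fewest voters, so Y wins.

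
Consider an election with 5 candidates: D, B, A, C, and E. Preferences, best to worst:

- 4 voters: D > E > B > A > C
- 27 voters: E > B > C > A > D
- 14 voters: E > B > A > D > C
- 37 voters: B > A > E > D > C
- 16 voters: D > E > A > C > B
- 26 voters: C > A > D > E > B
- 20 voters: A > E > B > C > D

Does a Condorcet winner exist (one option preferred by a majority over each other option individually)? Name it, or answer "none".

none

Checking pairwise contests:
B beats D 98–46.
E beats B 107–37.
B beats A 82–62.
B beats C 102–42.
A beats E 83–61.
Every option loses at least one head-to-head, so there is no Condorcet winner.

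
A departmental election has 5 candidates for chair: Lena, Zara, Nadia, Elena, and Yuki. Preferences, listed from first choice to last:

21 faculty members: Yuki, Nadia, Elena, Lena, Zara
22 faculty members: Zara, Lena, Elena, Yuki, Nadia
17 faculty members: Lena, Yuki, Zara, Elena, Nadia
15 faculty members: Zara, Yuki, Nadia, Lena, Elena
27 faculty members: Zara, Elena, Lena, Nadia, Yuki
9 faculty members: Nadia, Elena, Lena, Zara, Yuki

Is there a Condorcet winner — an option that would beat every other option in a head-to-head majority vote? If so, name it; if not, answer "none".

Zara vs Lena: 64–47 for Zara.
Zara vs Nadia: 81–30 for Zara.
Zara vs Elena: 81–30 for Zara.
Zara vs Yuki: 73–38 for Zara.
Zara beats every other option head-to-head.

Zara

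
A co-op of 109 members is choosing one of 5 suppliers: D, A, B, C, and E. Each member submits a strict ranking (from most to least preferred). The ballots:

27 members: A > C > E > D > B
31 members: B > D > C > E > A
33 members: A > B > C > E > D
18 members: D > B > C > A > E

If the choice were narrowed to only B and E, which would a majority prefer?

B

Voters preferring B to E: 82; preferring E to B: 27.
B wins the head-to-head.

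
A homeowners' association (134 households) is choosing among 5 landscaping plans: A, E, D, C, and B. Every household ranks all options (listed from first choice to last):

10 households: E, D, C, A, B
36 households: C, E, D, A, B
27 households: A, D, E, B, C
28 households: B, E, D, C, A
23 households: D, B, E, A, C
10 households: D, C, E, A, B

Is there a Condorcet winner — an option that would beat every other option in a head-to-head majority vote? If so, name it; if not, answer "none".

E

E vs A: 107–27 for E.
E vs D: 74–60 for E.
E vs C: 88–46 for E.
E vs B: 83–51 for E.
E beats every other option head-to-head.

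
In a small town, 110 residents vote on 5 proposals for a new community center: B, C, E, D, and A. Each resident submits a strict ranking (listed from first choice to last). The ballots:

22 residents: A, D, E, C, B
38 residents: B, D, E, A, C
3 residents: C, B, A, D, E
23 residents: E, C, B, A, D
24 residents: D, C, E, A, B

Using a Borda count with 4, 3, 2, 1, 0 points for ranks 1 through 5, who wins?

B: 22·0 + 38·4 + 3·3 + 23·2 + 24·0 = 207
C: 22·1 + 38·0 + 3·4 + 23·3 + 24·3 = 175
E: 22·2 + 38·2 + 3·0 + 23·4 + 24·2 = 260
D: 22·3 + 38·3 + 3·1 + 23·0 + 24·4 = 279
A: 22·4 + 38·1 + 3·2 + 23·1 + 24·1 = 179
D has the highest Borda score (279).

D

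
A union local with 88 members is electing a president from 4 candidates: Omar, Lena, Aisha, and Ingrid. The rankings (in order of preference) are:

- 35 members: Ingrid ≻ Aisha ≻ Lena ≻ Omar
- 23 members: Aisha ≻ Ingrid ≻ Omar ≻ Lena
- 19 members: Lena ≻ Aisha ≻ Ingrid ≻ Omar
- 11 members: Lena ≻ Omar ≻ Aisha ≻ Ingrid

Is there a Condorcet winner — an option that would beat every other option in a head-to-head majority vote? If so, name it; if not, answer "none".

Aisha vs Omar: 77–11 for Aisha.
Aisha vs Lena: 58–30 for Aisha.
Aisha vs Ingrid: 53–35 for Aisha.
Aisha beats every other option head-to-head.

Aisha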